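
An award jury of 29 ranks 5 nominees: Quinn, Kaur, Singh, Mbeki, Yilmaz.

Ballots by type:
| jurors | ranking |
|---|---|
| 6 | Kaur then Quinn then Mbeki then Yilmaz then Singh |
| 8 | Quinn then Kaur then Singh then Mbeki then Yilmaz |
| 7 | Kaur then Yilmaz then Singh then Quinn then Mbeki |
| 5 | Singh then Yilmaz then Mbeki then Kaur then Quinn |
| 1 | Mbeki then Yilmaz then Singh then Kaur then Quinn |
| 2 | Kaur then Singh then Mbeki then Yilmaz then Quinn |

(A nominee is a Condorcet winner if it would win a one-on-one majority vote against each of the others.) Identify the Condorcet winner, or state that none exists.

Kaur

Pairwise majorities:
Quinn vs Kaur: Quinn is ranked higher on 8 ballots, Kaur on 21. Kaur wins 21–8.
Quinn vs Singh: 14 to 15, Singh.
Quinn vs Mbeki: Quinn is ranked higher on 6+8+7 = 21 ballots, Mbeki on 8. Quinn wins 21–8.
Quinn vs Yilmaz: 6+8 = 14 for Quinn, 15 for Yilmaz — Yilmaz by 15–14.
Kaur vs Singh: 6+8+7+2 = 23 for Kaur, 6 for Singh — Kaur by 23–6.
Kaur vs Mbeki: Kaur is ranked higher on 6+8+7+2 = 23 ballots, Mbeki on 6. Kaur wins 23–6.
Kaur vs Yilmaz: 23 to 6, Kaur.
Singh vs Mbeki: Singh is ranked higher on 8+7+5+2 = 22 ballots, Mbeki on 7. Singh wins 22–7.
Singh vs Yilmaz: 15 to 14, Singh.
Mbeki vs Yilmaz: 17 to 12, Mbeki.
Only Kaur has no losses; Kaur is the Condorcet winner.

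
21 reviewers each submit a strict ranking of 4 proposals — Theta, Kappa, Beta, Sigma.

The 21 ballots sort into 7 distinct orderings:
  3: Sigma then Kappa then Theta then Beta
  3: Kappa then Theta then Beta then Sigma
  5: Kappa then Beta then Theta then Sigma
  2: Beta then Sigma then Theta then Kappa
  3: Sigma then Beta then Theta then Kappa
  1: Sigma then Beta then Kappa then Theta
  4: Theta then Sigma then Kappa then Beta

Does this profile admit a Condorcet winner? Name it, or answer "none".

Head-to-head results (21 reviewers):
Theta–Kappa: Kappa 12–9.
Theta–Beta: Beta 11–10.
Theta vs Sigma: Theta is ranked higher on 3+5+4 = 12 ballots, Sigma on 9. Theta wins 12–9.
Kappa vs Beta: Kappa wins 15–6.
Kappa vs Sigma: 8 to 13, Sigma.
Beta vs Sigma: Sigma wins 11–10.
Each project drops at least one matchup (Theta loses to Kappa; Kappa loses to Sigma; Beta loses to Kappa; Sigma loses to Theta); the cycle Theta > Sigma > Kappa > Theta rules out a Condorcet winner.

none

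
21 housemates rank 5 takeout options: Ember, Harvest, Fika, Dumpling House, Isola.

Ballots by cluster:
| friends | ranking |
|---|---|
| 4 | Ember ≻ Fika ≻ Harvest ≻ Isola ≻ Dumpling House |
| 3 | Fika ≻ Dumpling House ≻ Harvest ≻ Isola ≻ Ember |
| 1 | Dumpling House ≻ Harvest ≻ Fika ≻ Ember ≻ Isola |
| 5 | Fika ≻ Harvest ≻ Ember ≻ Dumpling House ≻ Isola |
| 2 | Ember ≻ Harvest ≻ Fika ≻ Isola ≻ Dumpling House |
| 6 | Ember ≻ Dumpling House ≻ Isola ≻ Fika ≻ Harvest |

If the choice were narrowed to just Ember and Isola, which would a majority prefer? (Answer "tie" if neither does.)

Ember

Ballots ranking Ember above Isola: 4 + 1 + 5 + 2 + 6 = 18.
Ballots ranking Isola above Ember: 21 − 18 = 3.
Ember wins the head-to-head 18–3.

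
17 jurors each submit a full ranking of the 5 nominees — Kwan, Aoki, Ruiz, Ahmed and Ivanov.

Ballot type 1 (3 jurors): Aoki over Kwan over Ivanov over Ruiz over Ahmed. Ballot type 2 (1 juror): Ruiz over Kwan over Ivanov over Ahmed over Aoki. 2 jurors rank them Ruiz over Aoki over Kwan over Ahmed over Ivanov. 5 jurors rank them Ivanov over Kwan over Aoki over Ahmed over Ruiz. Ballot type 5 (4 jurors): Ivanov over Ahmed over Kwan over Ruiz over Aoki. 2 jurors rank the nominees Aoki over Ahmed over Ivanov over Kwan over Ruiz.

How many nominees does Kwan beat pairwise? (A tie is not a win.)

Kwan against each rival (17 jurors):
Kwan vs Aoki: 10 to 7, Kwan.
Kwan–Ruiz: Kwan 14–3.
Kwan vs Ahmed: 3+1+2+5 = 11 for Kwan, 6 for Ahmed — Kwan by 11–6.
Kwan vs Ivanov: 3+1+2 = 6 for Kwan, 11 for Ivanov — Ivanov by 11–6.
Kwan beats Aoki, Ruiz, Ahmed; loses to Ivanov — 3 pairwise wins.

3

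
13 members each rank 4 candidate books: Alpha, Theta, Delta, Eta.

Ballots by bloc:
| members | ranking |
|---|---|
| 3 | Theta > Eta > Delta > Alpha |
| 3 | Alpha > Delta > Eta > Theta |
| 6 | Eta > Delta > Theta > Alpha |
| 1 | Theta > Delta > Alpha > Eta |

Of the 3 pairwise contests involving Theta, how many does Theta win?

1

Theta against each rival (13 members):
Theta vs Alpha: Theta preferred on 3+6+1 = 10 ballots; Theta wins 10–3.
Theta vs Delta: Theta is ranked higher on 3+1 = 4 ballots, Delta on 9. Delta wins 9–4.
Theta vs Eta: 3+1 = 4 for Theta, 9 for Eta — Eta by 9–4.
Theta beats Alpha; loses to Delta, Eta — 1 pairwise win.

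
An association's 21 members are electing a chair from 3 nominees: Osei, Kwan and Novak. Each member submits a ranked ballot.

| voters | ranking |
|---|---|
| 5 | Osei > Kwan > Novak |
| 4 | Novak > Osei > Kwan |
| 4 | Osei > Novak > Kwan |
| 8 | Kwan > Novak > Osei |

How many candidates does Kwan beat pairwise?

Kwan against each rival (21 voters):
Kwan vs Osei: Osei wins 13–8.
Kwan vs Novak: Kwan, 13–8.
Kwan beats Novak; loses to Osei — 1 pairwise win.

1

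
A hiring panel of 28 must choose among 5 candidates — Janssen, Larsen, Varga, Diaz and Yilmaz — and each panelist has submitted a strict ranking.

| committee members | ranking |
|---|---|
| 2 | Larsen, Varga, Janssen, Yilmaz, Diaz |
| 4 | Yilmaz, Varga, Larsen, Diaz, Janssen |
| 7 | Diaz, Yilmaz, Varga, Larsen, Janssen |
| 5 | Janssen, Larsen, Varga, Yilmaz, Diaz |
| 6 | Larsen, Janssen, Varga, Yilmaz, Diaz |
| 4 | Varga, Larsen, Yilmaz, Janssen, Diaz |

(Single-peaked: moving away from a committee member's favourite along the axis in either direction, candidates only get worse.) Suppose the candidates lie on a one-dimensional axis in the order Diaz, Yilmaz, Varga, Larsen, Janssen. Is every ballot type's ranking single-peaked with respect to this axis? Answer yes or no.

yes

Axis positions: Diaz=1, Yilmaz=2, Varga=3, Larsen=4, Janssen=5.
Ballot type 1 (peak Larsen at position 4): ranking walks positions 4-3-5-2-1, expanding outward from the peak — single-peaked.
Ballot type 2 (peak Yilmaz at position 2): ranking walks positions 2-3-4-1-5, expanding outward from the peak — single-peaked.
Ballot type 3 (peak Diaz at position 1): ranking walks positions 1-2-3-4-5, expanding outward from the peak — single-peaked.
Ballot type 4 (peak Janssen at position 5): ranking walks positions 5-4-3-2-1, expanding outward from the peak — single-peaked.
Ballot type 5 (peak Larsen at position 4): ranking walks positions 4-5-3-2-1, expanding outward from the peak — single-peaked.
Ballot type 6 (peak Varga at position 3): ranking walks positions 3-4-2-5-1, expanding outward from the peak — single-peaked.
Every ranking is single-peaked on this axis.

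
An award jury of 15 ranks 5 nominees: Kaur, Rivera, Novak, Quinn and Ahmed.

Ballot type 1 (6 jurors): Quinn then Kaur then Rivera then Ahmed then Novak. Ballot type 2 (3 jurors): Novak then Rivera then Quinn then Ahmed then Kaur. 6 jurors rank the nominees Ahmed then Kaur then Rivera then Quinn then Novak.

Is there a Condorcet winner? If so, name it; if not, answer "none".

none

Head-to-head results (15 jurors):
Kaur vs Rivera: Kaur, 12–3.
Kaur vs Novak: Kaur wins 12–3.
Kaur vs Quinn: Kaur is ranked higher on 6 ballots, Quinn on 9. Quinn wins 9–6.
Kaur vs Ahmed: Kaur is ranked higher on 6 ballots, Ahmed on 9. Ahmed wins 9–6.
Rivera–Novak: Rivera 12–3.
Rivera–Quinn: Rivera 9–6.
Rivera vs Ahmed: 9 to 6, Rivera.
Novak vs Quinn: 3 for Novak, 12 for Quinn — Quinn by 12–3.
Novak vs Ahmed: 3 to 12, Ahmed.
Quinn vs Ahmed: Quinn is ranked higher on 6+3 = 9 ballots, Ahmed on 6. Quinn wins 9–6.
Every nominee loses at least once (Kaur loses to Quinn; Rivera loses to Kaur; Novak loses to Kaur; Quinn loses to Rivera; Ahmed loses to Rivera). The majority relation contains the cycle Kaur beats Rivera beats Quinn beats Kaur, so there is no Condorcet winner.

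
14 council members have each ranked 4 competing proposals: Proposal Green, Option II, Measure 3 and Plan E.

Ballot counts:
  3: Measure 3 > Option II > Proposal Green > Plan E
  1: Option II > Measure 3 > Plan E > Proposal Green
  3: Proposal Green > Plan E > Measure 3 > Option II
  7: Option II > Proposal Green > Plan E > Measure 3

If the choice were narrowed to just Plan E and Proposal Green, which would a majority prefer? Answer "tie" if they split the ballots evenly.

Proposal Green

Ballots ranking Plan E above Proposal Green: 1.
Ballots ranking Proposal Green above Plan E: 14 − 1 = 13.
Proposal Green wins the head-to-head 13–1.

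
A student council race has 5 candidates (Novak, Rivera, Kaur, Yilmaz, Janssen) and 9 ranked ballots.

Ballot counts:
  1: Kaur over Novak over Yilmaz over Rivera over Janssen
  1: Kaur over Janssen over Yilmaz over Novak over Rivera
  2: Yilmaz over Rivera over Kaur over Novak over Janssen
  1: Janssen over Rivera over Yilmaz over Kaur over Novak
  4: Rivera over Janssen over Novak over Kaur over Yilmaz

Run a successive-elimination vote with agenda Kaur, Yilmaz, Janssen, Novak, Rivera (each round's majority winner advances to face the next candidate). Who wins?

Rivera

Round 1: Kaur vs Yilmaz — 6–3, Kaur advances.
Round 2: Kaur vs Janssen — 4–5, Janssen advances.
Round 3: Janssen vs Novak — 6–3, Janssen advances.
Round 4: Janssen vs Rivera — 2–7, Rivera advances.
The agenda winner is Rivera.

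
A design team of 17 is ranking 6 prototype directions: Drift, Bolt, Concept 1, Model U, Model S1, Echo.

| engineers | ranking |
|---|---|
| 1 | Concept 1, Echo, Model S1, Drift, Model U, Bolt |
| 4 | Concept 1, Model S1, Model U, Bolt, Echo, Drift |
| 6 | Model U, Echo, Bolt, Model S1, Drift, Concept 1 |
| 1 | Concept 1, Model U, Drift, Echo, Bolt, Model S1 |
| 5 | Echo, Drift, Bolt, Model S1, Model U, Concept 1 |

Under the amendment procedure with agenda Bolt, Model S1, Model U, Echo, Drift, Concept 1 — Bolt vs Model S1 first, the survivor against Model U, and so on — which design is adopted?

Round 1: Bolt vs Model S1 — 12–5, Bolt advances.
Round 2: Bolt vs Model U — 5–12, Model U advances.
Round 3: Model U vs Echo — 11–6, Model U advances.
Round 4: Model U vs Drift — 11–6, Model U advances.
Round 5: Model U vs Concept 1 — 11–6, Model U advances.
The agenda winner is Model U.

Model U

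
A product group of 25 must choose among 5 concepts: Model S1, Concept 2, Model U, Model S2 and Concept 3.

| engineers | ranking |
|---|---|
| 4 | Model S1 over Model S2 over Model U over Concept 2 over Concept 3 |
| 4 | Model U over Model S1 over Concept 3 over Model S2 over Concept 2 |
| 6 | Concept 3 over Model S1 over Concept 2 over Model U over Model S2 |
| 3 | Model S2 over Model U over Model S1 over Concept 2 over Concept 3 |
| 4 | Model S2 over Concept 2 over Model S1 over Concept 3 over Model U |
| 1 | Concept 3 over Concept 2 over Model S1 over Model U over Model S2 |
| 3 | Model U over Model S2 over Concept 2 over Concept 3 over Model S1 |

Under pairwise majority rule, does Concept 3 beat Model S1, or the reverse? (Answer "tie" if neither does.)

Ballots ranking Concept 3 above Model S1: 6 + 1 + 3 = 10.
Ballots ranking Model S1 above Concept 3: 25 − 10 = 15.
Model S1 wins the head-to-head 15–10.

Model S1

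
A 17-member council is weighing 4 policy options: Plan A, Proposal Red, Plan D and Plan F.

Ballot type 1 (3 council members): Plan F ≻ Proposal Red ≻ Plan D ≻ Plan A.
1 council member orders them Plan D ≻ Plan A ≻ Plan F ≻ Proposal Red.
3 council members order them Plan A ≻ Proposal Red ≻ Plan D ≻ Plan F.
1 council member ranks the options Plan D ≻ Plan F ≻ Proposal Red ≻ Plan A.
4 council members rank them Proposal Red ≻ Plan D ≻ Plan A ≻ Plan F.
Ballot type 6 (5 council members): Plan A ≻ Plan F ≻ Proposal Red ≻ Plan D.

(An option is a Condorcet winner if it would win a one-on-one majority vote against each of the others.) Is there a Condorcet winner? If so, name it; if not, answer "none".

Head-to-head results (17 council members):
Plan A vs Proposal Red: 9 to 8, Plan A.
Plan A vs Plan D: Plan A is ranked higher on 3+5 = 8 ballots, Plan D on 9. Plan D wins 9–8.
Plan A vs Plan F: 1+3+4+5 = 13 for Plan A, 4 for Plan F — Plan A by 13–4.
Proposal Red vs Plan D: 3+3+4+5 = 15 for Proposal Red, 2 for Plan D — Proposal Red by 15–2.
Proposal Red vs Plan F: 3+4 = 7 for Proposal Red, 10 for Plan F — Plan F by 10–7.
Plan D vs Plan F: Plan D is ranked higher on 1+3+1+4 = 9 ballots, Plan F on 8. Plan D wins 9–8.
Every option loses at least once (Plan A loses to Plan D; Proposal Red loses to Plan A; Plan D loses to Proposal Red; Plan F loses to Plan A). The majority relation contains the cycle Plan A beats Proposal Red beats Plan D beats Plan A, so there is no Condorcet winner.

none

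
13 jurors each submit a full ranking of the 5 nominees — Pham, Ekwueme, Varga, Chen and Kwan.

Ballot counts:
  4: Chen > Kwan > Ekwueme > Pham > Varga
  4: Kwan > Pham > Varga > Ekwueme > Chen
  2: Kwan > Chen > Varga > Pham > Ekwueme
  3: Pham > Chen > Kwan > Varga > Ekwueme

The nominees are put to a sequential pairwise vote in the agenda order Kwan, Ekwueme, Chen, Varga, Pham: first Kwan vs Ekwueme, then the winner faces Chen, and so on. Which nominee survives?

Round 1: Kwan vs Ekwueme — 13–0, Kwan advances.
Round 2: Kwan vs Chen — 6–7, Chen advances.
Round 3: Chen vs Varga — 9–4, Chen advances.
Round 4: Chen vs Pham — 6–7, Pham advances.
The agenda winner is Pham.

Pham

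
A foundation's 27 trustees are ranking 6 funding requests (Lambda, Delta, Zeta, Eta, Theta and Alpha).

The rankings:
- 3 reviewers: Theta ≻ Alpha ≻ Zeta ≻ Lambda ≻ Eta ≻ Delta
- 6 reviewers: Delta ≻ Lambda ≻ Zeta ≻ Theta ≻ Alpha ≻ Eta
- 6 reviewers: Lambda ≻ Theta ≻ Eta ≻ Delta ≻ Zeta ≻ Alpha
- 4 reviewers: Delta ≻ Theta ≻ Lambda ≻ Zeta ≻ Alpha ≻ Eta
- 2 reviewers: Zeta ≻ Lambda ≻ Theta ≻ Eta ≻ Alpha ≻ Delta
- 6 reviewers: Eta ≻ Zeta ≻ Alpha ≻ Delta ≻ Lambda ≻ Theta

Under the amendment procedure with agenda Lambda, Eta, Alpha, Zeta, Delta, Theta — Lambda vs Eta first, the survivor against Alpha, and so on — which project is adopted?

Delta

Round 1: Lambda vs Eta — 21–6, Lambda advances.
Round 2: Lambda vs Alpha — 18–9, Lambda advances.
Round 3: Lambda vs Zeta — 16–11, Lambda advances.
Round 4: Lambda vs Delta — 11–16, Delta advances.
Round 5: Delta vs Theta — 16–11, Delta advances.
Delta survives the agenda.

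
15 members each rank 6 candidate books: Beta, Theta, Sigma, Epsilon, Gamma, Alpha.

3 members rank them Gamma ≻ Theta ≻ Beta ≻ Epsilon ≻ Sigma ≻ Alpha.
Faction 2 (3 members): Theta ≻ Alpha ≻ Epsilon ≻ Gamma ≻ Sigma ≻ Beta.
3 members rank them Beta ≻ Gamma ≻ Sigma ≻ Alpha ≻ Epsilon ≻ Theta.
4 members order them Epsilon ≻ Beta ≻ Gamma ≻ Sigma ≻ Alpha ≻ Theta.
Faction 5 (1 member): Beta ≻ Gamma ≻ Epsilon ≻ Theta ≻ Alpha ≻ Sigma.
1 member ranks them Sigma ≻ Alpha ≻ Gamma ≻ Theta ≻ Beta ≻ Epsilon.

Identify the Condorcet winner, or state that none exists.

Beta

Pairwise majorities:
Beta vs Theta: Beta is ranked higher on 3+4+1 = 8 ballots, Theta on 7. Beta wins 8–7.
Beta vs Sigma: 3+3+4+1 = 11 for Beta, 4 for Sigma — Beta by 11–4.
Beta vs Epsilon: 3+3+1+1 = 8 for Beta, 7 for Epsilon — Beta by 8–7.
Beta vs Gamma: 8 to 7, Beta.
Beta vs Alpha: Beta preferred on 3+3+4+1 = 11 ballots; Beta wins 11–4.
Theta vs Sigma: 3+3+1 = 7 for Theta, 8 for Sigma — Sigma by 8–7.
Theta vs Epsilon: Theta is ranked higher on 3+3+1 = 7 ballots, Epsilon on 8. Epsilon wins 8–7.
Theta vs Gamma: 3 for Theta, 12 for Gamma — Gamma by 12–3.
Theta vs Alpha: 7 to 8, Alpha.
Sigma vs Epsilon: Sigma is ranked higher on 3+1 = 4 ballots, Epsilon on 11. Epsilon wins 11–4.
Sigma vs Gamma: Sigma preferred on 1 ballot; Gamma wins 14–1.
Sigma vs Alpha: Sigma preferred on 3+3+4+1 = 11 ballots; Sigma wins 11–4.
Epsilon vs Gamma: Epsilon is ranked higher on 3+4 = 7 ballots, Gamma on 8. Gamma wins 8–7.
Epsilon vs Alpha: 3+4+1 = 8 for Epsilon, 7 for Alpha — Epsilon by 8–7.
Gamma vs Alpha: 3+3+4+1 = 11 for Gamma, 4 for Alpha — Gamma by 11–4.
Beta defeats every rival head-to-head and is the Condorcet winner.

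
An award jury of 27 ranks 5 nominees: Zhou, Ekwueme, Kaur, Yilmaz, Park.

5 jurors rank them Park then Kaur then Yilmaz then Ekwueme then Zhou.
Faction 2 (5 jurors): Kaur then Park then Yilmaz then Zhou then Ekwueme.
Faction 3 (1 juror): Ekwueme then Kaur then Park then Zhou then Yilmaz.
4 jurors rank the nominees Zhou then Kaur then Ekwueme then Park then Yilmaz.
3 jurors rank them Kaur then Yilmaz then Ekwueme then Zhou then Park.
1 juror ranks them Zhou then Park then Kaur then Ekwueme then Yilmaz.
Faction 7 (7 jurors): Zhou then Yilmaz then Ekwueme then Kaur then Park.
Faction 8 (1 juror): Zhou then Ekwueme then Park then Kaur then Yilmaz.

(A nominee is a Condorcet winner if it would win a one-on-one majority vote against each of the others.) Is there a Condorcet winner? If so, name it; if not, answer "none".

Pairwise majorities:
Zhou vs Ekwueme: Zhou wins 18–9.
Zhou vs Kaur: Kaur, 14–13.
Zhou vs Yilmaz: Zhou wins 14–13.
Zhou vs Park: Zhou, 16–11.
Ekwueme vs Kaur: Kaur, 18–9.
Ekwueme vs Yilmaz: Yilmaz, 20–7.
Ekwueme vs Park: Ekwueme, 16–11.
Kaur–Yilmaz: Kaur 20–7.
Kaur–Park: Kaur 20–7.
Yilmaz–Park: Park 17–10.
Kaur beats each of Zhou, Ekwueme, Yilmaz, Park — Kaur is the Condorcet winner.

Kaur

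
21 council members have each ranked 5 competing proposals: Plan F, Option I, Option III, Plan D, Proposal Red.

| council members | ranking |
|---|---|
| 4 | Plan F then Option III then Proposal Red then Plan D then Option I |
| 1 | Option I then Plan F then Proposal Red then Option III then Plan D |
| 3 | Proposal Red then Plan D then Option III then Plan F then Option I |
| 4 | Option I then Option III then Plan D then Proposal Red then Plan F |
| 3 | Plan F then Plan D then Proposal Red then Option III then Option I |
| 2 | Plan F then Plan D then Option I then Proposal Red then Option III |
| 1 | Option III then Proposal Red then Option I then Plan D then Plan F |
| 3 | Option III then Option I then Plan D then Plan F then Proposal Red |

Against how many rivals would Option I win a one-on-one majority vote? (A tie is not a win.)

Option I against each rival (21 council members):
Option I vs Plan F: Plan F wins 12–9.
Option I–Option III: Option III 14–7.
Option I–Plan D: Plan D 12–9.
Option I–Proposal Red: Proposal Red 11–10.
Option I beats no one; loses to Plan F, Option III, Plan D, Proposal Red — 0 pairwise wins.

0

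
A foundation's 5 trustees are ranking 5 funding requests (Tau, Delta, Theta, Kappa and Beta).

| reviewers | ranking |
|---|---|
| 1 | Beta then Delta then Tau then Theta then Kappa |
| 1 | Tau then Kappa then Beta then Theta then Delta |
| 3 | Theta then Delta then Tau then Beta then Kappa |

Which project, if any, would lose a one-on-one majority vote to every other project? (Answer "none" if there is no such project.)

Pairwise majorities:
Tau vs Delta: 1 to 4, Delta.
Tau vs Theta: 1+1 = 2 for Tau, 3 for Theta — Theta by 3–2.
Tau vs Kappa: Tau, 5–0.
Tau–Beta: Tau 4–1.
Delta vs Theta: Theta wins 4–1.
Delta vs Kappa: 1+3 = 4 for Delta, 1 for Kappa — Delta by 4–1.
Delta vs Beta: 3 for Delta, 2 for Beta — Delta by 3–2.
Theta vs Kappa: Theta wins 4–1.
Theta–Beta: Theta 3–2.
Kappa vs Beta: Beta, 4–1.
Only Kappa has no wins; Kappa is the Condorcet loser.

Kappa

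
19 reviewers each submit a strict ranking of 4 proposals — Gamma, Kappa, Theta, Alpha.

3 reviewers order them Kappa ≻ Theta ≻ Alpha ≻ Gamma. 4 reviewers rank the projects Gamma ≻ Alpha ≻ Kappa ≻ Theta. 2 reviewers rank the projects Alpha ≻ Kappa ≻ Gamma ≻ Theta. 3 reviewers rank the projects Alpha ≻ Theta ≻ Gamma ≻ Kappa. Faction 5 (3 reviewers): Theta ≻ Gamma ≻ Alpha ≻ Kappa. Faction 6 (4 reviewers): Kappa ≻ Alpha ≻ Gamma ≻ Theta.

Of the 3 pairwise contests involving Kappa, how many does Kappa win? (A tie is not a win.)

Kappa against each rival (19 reviewers):
Kappa vs Gamma: Gamma, 10–9.
Kappa–Theta: Kappa 13–6.
Kappa–Alpha: Alpha 12–7.
Kappa beats Theta; loses to Gamma, Alpha — 1 pairwise win.

1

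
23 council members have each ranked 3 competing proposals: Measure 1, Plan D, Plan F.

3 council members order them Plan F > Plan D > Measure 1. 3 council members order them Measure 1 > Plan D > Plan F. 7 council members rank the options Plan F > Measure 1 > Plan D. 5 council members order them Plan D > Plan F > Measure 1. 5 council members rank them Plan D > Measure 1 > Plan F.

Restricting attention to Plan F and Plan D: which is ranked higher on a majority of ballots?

Plan D

Ballots ranking Plan F above Plan D: 3 + 7 = 10.
Ballots ranking Plan D above Plan F: 23 − 10 = 13.
Plan D wins the head-to-head 13–10.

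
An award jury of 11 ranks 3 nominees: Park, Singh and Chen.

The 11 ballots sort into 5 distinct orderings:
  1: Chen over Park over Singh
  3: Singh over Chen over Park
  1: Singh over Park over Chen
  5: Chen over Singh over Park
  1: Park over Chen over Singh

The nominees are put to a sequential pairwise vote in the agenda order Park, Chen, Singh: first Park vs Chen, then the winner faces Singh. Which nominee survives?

Round 1: Park vs Chen — 2–9, Chen advances.
Round 2: Chen vs Singh — 7–4, Chen advances.
The agenda winner is Chen.

Chen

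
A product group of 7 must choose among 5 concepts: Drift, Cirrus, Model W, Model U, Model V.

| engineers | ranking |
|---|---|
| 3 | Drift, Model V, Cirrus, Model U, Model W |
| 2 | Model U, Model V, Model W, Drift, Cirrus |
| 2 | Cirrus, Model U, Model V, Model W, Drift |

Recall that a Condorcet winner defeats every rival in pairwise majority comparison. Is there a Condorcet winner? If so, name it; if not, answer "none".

none

Check each pair by majority over 7 ballots:
Drift vs Cirrus: Drift is ranked higher on 3+2 = 5 ballots, Cirrus on 2. Drift wins 5–2.
Drift vs Model W: Drift preferred on 3 ballots; Model W wins 4–3.
Drift vs Model U: Drift is ranked higher on 3 ballots, Model U on 4. Model U wins 4–3.
Drift vs Model V: 3 for Drift, 4 for Model V — Model V by 4–3.
Cirrus vs Model W: 3+2 = 5 for Cirrus, 2 for Model W — Cirrus by 5–2.
Cirrus vs Model U: Cirrus preferred on 3+2 = 5 ballots; Cirrus wins 5–2.
Cirrus vs Model V: Cirrus preferred on 2 ballots; Model V wins 5–2.
Model W vs Model U: 0 for Model W, 7 for Model U — Model U by 7–0.
Model W vs Model V: Model W is ranked higher on 0 ballots, Model V on 7. Model V wins 7–0.
Model U vs Model V: 4 to 3, Model U.
Every design loses at least once (Drift loses to Model W; Cirrus loses to Drift; Model W loses to Cirrus; Model U loses to Cirrus; Model V loses to Model U). The majority relation contains the cycle Drift > Cirrus > Model W > Drift, so there is no Condorcet winner.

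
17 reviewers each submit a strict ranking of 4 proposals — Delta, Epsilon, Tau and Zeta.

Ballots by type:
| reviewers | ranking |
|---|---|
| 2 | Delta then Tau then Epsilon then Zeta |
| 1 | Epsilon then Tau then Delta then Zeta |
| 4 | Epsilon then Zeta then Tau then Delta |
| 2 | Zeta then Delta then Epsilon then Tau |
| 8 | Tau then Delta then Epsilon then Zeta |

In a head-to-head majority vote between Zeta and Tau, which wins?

Tau

Ballots ranking Zeta above Tau: 4 + 2 = 6.
Ballots ranking Tau above Zeta: 17 − 6 = 11.
Tau wins the head-to-head 11–6.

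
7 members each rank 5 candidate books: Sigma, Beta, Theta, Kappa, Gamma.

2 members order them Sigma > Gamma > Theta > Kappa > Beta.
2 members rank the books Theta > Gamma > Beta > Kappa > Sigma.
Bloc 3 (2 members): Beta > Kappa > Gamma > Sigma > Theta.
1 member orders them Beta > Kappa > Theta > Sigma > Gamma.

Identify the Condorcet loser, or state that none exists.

none

Pairwise majorities:
Sigma vs Beta: Beta wins 5–2.
Sigma–Theta: Sigma 4–3.
Sigma vs Kappa: Sigma preferred on 2 ballots; Kappa wins 5–2.
Sigma vs Gamma: Gamma, 4–3.
Beta vs Theta: Theta, 4–3.
Beta vs Kappa: Beta preferred on 2+2+1 = 5 ballots; Beta wins 5–2.
Beta–Gamma: Gamma 4–3.
Theta vs Kappa: Theta, 4–3.
Theta–Gamma: Gamma 4–3.
Kappa vs Gamma: Gamma wins 4–3.
Every book wins at least one matchup (Sigma beats Theta; Beta beats Sigma; Theta beats Beta; Kappa beats Sigma; Gamma beats Sigma), so there is no Condorcet loser.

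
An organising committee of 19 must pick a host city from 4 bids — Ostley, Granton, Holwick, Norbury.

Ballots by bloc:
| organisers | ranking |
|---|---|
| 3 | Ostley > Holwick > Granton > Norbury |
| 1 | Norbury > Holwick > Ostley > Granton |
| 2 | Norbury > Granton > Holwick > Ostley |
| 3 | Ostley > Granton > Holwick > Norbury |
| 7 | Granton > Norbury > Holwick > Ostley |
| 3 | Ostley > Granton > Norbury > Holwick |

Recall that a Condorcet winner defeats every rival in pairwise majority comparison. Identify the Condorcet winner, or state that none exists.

Pairwise majorities:
Ostley vs Granton: Ostley wins 10–9.
Ostley vs Holwick: Holwick, 10–9.
Ostley vs Norbury: Norbury wins 10–9.
Granton vs Holwick: Granton, 15–4.
Granton vs Norbury: Granton wins 16–3.
Holwick vs Norbury: Norbury, 13–6.
Each city drops at least one matchup (Ostley loses to Holwick; Granton loses to Ostley; Holwick loses to Granton; Norbury loses to Granton); the cycle Ostley beats Granton beats Holwick beats Ostley rules out a Condorcet winner.

none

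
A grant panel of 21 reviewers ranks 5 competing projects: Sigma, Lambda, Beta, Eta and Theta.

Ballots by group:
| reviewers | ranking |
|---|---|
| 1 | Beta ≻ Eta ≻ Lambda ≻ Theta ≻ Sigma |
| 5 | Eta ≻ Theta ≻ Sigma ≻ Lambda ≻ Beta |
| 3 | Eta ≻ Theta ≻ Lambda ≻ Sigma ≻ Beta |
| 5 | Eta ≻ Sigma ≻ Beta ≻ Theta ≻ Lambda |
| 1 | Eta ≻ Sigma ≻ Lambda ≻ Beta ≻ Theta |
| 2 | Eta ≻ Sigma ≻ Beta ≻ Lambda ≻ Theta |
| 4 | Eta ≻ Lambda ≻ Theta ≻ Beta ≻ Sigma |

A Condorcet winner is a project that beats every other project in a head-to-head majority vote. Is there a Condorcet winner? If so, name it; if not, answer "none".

Pairwise majorities:
Sigma vs Lambda: Sigma preferred on 5+5+1+2 = 13 ballots; Sigma wins 13–8.
Sigma vs Beta: 16 to 5, Sigma.
Sigma vs Eta: Sigma preferred on 0 ballots; Eta wins 21–0.
Sigma vs Theta: 5+1+2 = 8 for Sigma, 13 for Theta — Theta by 13–8.
Lambda vs Beta: 5+3+1+4 = 13 for Lambda, 8 for Beta — Lambda by 13–8.
Lambda vs Eta: 0 to 21, Eta.
Lambda vs Theta: 8 to 13, Theta.
Beta vs Eta: Beta preferred on 1 ballot; Eta wins 20–1.
Beta vs Theta: 9 to 12, Theta.
Eta vs Theta: 21 to 0, Eta.
Eta beats each of Sigma, Lambda, Beta, Theta — Eta is the Condorcet winner.

Eta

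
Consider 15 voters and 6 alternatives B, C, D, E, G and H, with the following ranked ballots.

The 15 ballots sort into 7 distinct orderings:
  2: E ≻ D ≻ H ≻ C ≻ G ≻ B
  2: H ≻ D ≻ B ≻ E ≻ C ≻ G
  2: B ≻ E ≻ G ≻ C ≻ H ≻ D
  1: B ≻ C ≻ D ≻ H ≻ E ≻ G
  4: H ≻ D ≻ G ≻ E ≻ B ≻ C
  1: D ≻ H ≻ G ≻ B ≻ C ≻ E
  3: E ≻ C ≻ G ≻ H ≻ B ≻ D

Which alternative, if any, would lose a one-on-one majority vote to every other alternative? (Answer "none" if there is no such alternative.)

Pairwise majorities:
B–C: B 10–5.
B vs D: D, 9–6.
B–E: E 9–6.
B–G: G 10–5.
B vs H: B preferred on 2+1 = 3 ballots; H wins 12–3.
C vs D: D wins 9–6.
C vs E: E wins 13–2.
C vs G: C wins 8–7.
C–H: H 9–6.
D–E: D 8–7.
D vs G: D, 10–5.
D–H: H 11–4.
E–G: E 10–5.
E vs H: E preferred on 2+2+3 = 7 ballots; H wins 8–7.
G–H: H 10–5.
No alternative is winless: B beats C; C beats G; D beats B; E beats B; G beats B; H beats B. There is no Condorcet loser.

none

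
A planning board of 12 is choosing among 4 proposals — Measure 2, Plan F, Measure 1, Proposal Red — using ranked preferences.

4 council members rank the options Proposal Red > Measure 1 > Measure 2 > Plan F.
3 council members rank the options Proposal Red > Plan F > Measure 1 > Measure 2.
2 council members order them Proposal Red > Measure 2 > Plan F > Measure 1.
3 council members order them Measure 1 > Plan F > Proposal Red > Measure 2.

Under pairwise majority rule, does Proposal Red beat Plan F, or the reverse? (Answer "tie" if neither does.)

Proposal Red

Ballots ranking Proposal Red above Plan F: 4 + 3 + 2 = 9.
Ballots ranking Plan F above Proposal Red: 12 − 9 = 3.
Proposal Red wins the head-to-head 9–3.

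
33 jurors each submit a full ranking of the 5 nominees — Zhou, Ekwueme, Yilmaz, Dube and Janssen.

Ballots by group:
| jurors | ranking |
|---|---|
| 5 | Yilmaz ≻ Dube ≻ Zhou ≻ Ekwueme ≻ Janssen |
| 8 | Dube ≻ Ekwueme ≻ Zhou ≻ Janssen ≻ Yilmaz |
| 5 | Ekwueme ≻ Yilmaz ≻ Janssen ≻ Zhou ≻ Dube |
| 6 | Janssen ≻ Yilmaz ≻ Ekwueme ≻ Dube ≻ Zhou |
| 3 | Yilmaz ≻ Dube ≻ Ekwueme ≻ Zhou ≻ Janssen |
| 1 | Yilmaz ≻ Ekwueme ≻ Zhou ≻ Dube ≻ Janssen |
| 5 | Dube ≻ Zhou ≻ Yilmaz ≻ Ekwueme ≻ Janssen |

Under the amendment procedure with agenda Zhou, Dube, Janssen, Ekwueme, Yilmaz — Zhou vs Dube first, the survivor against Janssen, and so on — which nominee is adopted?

Round 1: Zhou vs Dube — 6–27, Dube advances.
Round 2: Dube vs Janssen — 22–11, Dube advances.
Round 3: Dube vs Ekwueme — 21–12, Dube advances.
Round 4: Dube vs Yilmaz — 13–20, Yilmaz advances.
Yilmaz survives the agenda.

Yilmaz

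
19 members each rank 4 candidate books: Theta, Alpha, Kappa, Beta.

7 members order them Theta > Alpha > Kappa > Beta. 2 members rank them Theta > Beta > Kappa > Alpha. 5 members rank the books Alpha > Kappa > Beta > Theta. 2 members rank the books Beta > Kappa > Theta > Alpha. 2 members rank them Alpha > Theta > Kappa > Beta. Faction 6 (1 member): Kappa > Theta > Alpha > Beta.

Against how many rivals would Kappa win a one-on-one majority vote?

Kappa against each rival (19 members):
Kappa vs Theta: Theta wins 11–8.
Kappa vs Alpha: Alpha, 14–5.
Kappa vs Beta: 7+5+2+1 = 15 for Kappa, 4 for Beta — Kappa by 15–4.
Kappa beats Beta; loses to Theta, Alpha — 1 pairwise win.

1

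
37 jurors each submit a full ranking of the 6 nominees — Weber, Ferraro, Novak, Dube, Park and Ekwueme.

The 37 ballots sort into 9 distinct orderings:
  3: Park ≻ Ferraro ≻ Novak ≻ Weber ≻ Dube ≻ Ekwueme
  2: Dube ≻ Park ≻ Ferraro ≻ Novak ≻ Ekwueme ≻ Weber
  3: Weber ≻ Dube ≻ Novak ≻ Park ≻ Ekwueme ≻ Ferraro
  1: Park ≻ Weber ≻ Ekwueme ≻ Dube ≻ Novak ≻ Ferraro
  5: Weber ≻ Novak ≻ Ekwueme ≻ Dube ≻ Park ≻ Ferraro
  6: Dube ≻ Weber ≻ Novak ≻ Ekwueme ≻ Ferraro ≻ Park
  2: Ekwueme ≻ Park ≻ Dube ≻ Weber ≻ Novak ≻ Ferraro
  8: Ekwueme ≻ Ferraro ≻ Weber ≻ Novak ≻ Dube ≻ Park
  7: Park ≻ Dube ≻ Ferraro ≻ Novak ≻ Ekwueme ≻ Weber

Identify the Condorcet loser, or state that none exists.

Pairwise majorities:
Weber vs Ferraro: Weber preferred on 3+1+5+6+2 = 17 ballots; Ferraro wins 20–17.
Weber vs Novak: 3+1+5+6+2+8 = 25 for Weber, 12 for Novak — Weber by 25–12.
Weber vs Dube: Weber, 20–17.
Weber vs Park: Weber is ranked higher on 3+5+6+8 = 22 ballots, Park on 15. Weber wins 22–15.
Weber vs Ekwueme: Ekwueme wins 19–18.
Ferraro–Novak: Ferraro 20–17.
Ferraro–Dube: Dube 26–11.
Ferraro vs Park: Ferraro preferred on 6+8 = 14 ballots; Park wins 23–14.
Ferraro vs Ekwueme: 12 to 25, Ekwueme.
Novak vs Dube: Novak is ranked higher on 3+5+8 = 16 ballots, Dube on 21. Dube wins 21–16.
Novak vs Park: Novak wins 22–15.
Novak vs Ekwueme: Novak wins 26–11.
Dube vs Park: 2+3+5+6+8 = 24 for Dube, 13 for Park — Dube by 24–13.
Dube vs Ekwueme: Dube is ranked higher on 3+2+3+6+7 = 21 ballots, Ekwueme on 16. Dube wins 21–16.
Park–Ekwueme: Ekwueme 21–16.
Each nominee has at least one pairwise win (Weber beats Novak; Ferraro beats Weber; Novak beats Park; Dube beats Ferraro; Park beats Ferraro; Ekwueme beats Weber) — no Condorcet loser.

none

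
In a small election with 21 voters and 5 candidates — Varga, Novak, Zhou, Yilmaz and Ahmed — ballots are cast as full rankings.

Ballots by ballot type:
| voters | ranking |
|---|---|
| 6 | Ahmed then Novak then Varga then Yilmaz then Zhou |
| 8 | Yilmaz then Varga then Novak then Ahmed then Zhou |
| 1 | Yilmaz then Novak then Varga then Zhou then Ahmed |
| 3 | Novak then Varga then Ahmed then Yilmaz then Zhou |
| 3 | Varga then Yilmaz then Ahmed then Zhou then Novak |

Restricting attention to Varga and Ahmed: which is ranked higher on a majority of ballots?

Varga

Ballots ranking Varga above Ahmed: 8 + 1 + 3 + 3 = 15.
Ballots ranking Ahmed above Varga: 21 − 15 = 6.
Varga wins the head-to-head 15–6.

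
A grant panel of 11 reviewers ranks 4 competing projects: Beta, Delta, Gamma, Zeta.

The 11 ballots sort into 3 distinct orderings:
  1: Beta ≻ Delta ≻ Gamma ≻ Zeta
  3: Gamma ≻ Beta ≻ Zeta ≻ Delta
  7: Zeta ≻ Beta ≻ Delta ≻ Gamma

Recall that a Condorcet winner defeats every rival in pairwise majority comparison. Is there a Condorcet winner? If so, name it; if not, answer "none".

Pairwise majorities:
Beta vs Delta: Beta is ranked higher on 1+3+7 = 11 ballots, Delta on 0. Beta wins 11–0.
Beta vs Gamma: 8 to 3, Beta.
Beta vs Zeta: Beta is ranked higher on 1+3 = 4 ballots, Zeta on 7. Zeta wins 7–4.
Delta vs Gamma: Delta is ranked higher on 1+7 = 8 ballots, Gamma on 3. Delta wins 8–3.
Delta vs Zeta: Delta preferred on 1 ballot; Zeta wins 10–1.
Gamma vs Zeta: Gamma preferred on 1+3 = 4 ballots; Zeta wins 7–4.
Zeta beats each of Beta, Delta, Gamma — Zeta is the Condorcet winner.

Zeta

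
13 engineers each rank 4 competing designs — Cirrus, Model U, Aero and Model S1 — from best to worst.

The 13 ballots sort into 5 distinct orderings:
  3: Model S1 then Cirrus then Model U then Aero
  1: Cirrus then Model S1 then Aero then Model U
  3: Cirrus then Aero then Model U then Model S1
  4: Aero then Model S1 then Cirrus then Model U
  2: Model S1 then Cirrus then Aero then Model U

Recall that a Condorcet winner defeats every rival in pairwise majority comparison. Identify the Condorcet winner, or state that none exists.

none

Pairwise majorities:
Cirrus vs Model U: 3+1+3+4+2 = 13 for Cirrus, 0 for Model U — Cirrus by 13–0.
Cirrus vs Aero: Cirrus is ranked higher on 3+1+3+2 = 9 ballots, Aero on 4. Cirrus wins 9–4.
Cirrus vs Model S1: Cirrus preferred on 1+3 = 4 ballots; Model S1 wins 9–4.
Model U vs Aero: Model U preferred on 3 ballots; Aero wins 10–3.
Model U vs Model S1: 3 to 10, Model S1.
Aero vs Model S1: Aero preferred on 3+4 = 7 ballots; Aero wins 7–6.
No design is unbeaten: Cirrus loses to Model S1; Model U loses to Cirrus; Aero loses to Cirrus; Model S1 loses to Aero. In particular Cirrus → Aero → Model S1 → Cirrus is a majority cycle — no Condorcet winner exists.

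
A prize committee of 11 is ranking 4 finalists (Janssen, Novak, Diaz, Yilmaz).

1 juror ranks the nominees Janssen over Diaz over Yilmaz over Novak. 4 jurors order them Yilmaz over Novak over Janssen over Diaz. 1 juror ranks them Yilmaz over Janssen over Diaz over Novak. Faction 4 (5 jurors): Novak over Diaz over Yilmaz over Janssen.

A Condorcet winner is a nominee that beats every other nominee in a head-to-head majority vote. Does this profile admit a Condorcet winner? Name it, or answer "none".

none

Pairwise majorities:
Janssen vs Novak: 1+1 = 2 for Janssen, 9 for Novak — Novak by 9–2.
Janssen vs Diaz: 1+4+1 = 6 for Janssen, 5 for Diaz — Janssen by 6–5.
Janssen vs Yilmaz: Janssen preferred on 1 ballot; Yilmaz wins 10–1.
Novak vs Diaz: Novak is ranked higher on 4+5 = 9 ballots, Diaz on 2. Novak wins 9–2.
Novak vs Yilmaz: Novak preferred on 5 ballots; Yilmaz wins 6–5.
Diaz vs Yilmaz: Diaz preferred on 1+5 = 6 ballots; Diaz wins 6–5.
No nominee is unbeaten: Janssen loses to Novak; Novak loses to Yilmaz; Diaz loses to Janssen; Yilmaz loses to Diaz. In particular Janssen beats Diaz beats Yilmaz beats Janssen is a majority cycle — no Condorcet winner exists.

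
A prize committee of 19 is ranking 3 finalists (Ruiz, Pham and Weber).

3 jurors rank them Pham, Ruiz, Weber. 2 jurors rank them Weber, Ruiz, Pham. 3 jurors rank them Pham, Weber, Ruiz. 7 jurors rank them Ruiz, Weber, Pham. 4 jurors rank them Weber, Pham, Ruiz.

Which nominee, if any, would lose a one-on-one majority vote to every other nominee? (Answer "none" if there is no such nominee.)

none

Pairwise majorities:
Ruiz vs Pham: Pham wins 10–9.
Ruiz vs Weber: 3+7 = 10 for Ruiz, 9 for Weber — Ruiz by 10–9.
Pham–Weber: Weber 13–6.
No nominee is winless: Ruiz beats Weber; Pham beats Ruiz; Weber beats Pham. There is no Condorcet loser.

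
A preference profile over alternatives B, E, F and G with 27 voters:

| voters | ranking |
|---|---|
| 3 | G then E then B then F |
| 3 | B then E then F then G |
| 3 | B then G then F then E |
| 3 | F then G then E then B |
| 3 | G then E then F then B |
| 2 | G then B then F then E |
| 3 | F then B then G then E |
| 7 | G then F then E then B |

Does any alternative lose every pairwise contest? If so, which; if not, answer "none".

Pairwise majorities:
B–E: E 16–11.
B vs F: F wins 16–11.
B–G: G 18–9.
E vs F: 3+3+3 = 9 for E, 18 for F — F by 18–9.
E vs G: G, 24–3.
F vs G: F is ranked higher on 3+3+3 = 9 ballots, G on 18. G wins 18–9.
B loses to every other alternative — it is the Condorcet loser.

B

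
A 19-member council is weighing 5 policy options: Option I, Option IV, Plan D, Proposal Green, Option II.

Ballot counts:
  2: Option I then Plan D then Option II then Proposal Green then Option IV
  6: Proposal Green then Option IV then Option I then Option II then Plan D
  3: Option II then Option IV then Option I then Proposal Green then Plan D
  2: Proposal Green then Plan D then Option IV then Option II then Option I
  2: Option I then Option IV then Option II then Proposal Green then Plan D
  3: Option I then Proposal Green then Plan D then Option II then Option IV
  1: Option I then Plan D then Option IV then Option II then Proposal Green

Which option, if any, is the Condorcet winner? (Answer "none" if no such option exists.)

none

Check each pair by majority over 19 ballots:
Option I vs Option IV: 2+2+3+1 = 8 for Option I, 11 for Option IV — Option IV by 11–8.
Option I vs Plan D: 2+6+3+2+3+1 = 17 for Option I, 2 for Plan D — Option I by 17–2.
Option I vs Proposal Green: Option I is ranked higher on 2+3+2+3+1 = 11 ballots, Proposal Green on 8. Option I wins 11–8.
Option I vs Option II: 2+6+2+3+1 = 14 for Option I, 5 for Option II — Option I by 14–5.
Option IV vs Plan D: Option IV is ranked higher on 6+3+2 = 11 ballots, Plan D on 8. Option IV wins 11–8.
Option IV vs Proposal Green: 3+2+1 = 6 for Option IV, 13 for Proposal Green — Proposal Green by 13–6.
Option IV vs Option II: Option IV is ranked higher on 6+2+2+1 = 11 ballots, Option II on 8. Option IV wins 11–8.
Plan D vs Proposal Green: Plan D preferred on 2+1 = 3 ballots; Proposal Green wins 16–3.
Plan D vs Option II: Plan D is ranked higher on 2+2+3+1 = 8 ballots, Option II on 11. Option II wins 11–8.
Proposal Green vs Option II: Proposal Green preferred on 6+2+3 = 11 ballots; Proposal Green wins 11–8.
Every option loses at least once (Option I loses to Option IV; Option IV loses to Proposal Green; Plan D loses to Option I; Proposal Green loses to Option I; Option II loses to Option I). The majority relation contains the cycle Option I beats Proposal Green beats Option IV beats Option I, so there is no Condorcet winner.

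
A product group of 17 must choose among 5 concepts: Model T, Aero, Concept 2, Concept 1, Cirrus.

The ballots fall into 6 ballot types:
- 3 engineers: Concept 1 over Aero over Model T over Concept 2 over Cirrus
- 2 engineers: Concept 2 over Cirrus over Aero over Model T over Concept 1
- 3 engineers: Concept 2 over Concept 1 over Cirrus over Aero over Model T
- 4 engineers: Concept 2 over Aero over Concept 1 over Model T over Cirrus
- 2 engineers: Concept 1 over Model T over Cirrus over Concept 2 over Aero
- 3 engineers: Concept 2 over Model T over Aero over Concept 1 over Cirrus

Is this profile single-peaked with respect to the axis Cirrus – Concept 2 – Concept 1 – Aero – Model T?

Axis positions: Cirrus=1, Concept 2=2, Concept 1=3, Aero=4, Model T=5.
Ballot type 1 (peak Concept 1 at position 3): ranking walks positions 3-4-5-2-1, expanding outward from the peak — single-peaked.
Ballot type 2: ranking walks positions 2-1-4-5-3; Aero is ranked above Concept 1 even though Concept 1 lies between Aero and the peak Concept 2 on the axis — preferences dip and rise again. Not single-peaked.
Ballot type 3 (peak Concept 2 at position 2): ranking walks positions 2-3-1-4-5, expanding outward from the peak — single-peaked.
Ballot type 4: ranking walks positions 2-4-3-5-1; Aero is ranked above Concept 1 even though Concept 1 lies between Aero and the peak Concept 2 on the axis — preferences dip and rise again. Not single-peaked.
Ballot type 5: ranking walks positions 3-5-1-2-4; Model T is ranked above Aero even though Aero lies between Model T and the peak Concept 1 on the axis — preferences dip and rise again. Not single-peaked.
Ballot type 6: ranking walks positions 2-5-4-3-1; Model T is ranked above Concept 1 even though Concept 1 lies between Model T and the peak Concept 2 on the axis — preferences dip and rise again. Not single-peaked.
Ballot type 2 violates single-peakedness, so the profile is not single-peaked on this axis.

no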